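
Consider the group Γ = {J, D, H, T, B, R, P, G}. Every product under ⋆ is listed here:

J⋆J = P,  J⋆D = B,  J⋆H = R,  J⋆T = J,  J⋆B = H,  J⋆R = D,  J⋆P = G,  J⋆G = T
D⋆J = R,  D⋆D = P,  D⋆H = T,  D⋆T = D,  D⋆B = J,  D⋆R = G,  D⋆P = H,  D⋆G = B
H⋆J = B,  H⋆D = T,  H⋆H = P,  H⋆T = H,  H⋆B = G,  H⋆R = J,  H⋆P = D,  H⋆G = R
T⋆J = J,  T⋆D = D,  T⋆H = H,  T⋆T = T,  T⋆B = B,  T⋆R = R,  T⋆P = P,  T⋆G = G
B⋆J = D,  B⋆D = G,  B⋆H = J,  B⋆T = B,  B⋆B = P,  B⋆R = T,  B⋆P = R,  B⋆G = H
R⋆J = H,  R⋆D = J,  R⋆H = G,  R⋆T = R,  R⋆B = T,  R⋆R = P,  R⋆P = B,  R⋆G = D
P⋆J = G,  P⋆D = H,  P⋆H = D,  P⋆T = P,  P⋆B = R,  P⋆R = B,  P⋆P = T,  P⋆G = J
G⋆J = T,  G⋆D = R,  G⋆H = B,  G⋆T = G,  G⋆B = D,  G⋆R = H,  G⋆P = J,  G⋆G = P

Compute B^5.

B^1 = B
B^2 = B ⋆ B = P
B^3 = P ⋆ B = R
B^4 = R ⋆ B = T
B^5 = T ⋆ B = B

B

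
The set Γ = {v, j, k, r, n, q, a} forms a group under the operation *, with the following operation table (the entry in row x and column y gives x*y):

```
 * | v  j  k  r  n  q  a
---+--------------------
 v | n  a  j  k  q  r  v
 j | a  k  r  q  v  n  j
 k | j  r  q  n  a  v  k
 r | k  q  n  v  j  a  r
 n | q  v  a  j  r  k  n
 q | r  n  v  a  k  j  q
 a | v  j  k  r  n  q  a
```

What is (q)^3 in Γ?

n

q^1 = q
q^2 = q*q = j
q^3 = j*q = n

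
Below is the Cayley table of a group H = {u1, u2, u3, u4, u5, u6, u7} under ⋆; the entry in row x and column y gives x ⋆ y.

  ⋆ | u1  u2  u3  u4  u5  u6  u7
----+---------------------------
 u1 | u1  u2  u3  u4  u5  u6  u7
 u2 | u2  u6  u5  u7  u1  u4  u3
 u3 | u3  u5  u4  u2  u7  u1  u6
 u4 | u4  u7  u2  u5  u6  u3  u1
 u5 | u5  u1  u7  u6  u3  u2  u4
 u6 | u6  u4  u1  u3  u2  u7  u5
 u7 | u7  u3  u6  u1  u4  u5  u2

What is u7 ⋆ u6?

Read row u7, column u6: u7 ⋆ u6 = u5.

u5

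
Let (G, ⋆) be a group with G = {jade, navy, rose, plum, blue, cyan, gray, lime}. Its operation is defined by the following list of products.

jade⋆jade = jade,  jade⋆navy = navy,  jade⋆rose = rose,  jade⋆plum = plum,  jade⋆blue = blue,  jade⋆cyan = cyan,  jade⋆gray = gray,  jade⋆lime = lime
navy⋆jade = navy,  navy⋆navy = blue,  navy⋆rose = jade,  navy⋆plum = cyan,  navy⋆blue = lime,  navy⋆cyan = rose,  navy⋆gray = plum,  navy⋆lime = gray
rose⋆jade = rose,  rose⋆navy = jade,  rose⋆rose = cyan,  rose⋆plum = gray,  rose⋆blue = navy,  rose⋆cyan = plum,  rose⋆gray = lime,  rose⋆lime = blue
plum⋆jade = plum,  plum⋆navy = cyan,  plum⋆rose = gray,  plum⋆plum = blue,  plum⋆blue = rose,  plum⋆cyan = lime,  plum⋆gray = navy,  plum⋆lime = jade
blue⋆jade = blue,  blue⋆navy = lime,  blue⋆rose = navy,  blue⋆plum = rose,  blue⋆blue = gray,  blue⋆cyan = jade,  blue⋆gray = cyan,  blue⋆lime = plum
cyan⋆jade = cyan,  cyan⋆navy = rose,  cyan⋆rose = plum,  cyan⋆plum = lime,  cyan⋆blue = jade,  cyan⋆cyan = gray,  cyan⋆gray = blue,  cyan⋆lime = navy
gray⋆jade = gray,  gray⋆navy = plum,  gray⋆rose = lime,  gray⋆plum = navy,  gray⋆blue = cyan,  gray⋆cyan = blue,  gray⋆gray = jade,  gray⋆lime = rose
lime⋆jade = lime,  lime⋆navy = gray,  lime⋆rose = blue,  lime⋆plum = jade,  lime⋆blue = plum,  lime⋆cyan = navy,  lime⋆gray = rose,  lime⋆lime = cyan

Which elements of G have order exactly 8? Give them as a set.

{lime, navy, plum, rose}

Identity is jade. Compute the order of each non-identity element by repeated multiplication:
  navy: navy → blue → lime → gray → plum → cyan → rose → jade  (order 8)
  rose: rose → cyan → plum → gray → lime → blue → navy → jade  (order 8)
  plum: plum → blue → rose → gray → navy → cyan → lime → jade  (order 8)
  blue: blue → gray → cyan → jade  (order 4)
  cyan: cyan → gray → blue → jade  (order 4)
  gray: gray → jade  (order 2)
  lime: lime → cyan → navy → gray → rose → blue → plum → jade  (order 8)
Elements of order 8: {lime, navy, plum, rose}.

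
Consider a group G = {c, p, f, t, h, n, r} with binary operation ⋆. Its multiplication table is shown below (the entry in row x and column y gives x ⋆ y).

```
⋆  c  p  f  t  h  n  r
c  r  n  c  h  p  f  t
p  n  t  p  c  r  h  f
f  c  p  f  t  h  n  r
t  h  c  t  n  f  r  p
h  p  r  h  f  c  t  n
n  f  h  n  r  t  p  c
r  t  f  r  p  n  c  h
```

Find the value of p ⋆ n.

Read row p, column n: p ⋆ n = h.

h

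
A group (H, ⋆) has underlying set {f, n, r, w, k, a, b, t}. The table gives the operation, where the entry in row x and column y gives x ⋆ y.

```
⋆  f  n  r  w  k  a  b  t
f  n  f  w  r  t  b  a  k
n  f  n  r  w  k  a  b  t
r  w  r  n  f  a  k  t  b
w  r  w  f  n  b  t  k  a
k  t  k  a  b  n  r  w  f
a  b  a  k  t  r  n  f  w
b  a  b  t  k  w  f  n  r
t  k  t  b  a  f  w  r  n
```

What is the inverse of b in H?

First locate the identity: row n matches the header, so n is the identity.
Scan row b for n: b ⋆ b = n. Hence b^(-1) = b.

b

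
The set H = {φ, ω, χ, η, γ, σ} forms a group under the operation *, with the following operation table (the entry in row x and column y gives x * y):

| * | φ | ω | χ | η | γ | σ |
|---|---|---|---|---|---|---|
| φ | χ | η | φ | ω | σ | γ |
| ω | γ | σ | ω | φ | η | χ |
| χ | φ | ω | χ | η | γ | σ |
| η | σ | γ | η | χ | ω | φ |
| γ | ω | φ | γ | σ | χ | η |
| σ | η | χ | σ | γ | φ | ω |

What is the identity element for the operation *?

χ

The identity e satisfies e * x = x for all x, so its row in the table reproduces the column headers.
Row χ reads: φ, ω, χ, η, γ, σ — exactly the header order. So χ is the identity.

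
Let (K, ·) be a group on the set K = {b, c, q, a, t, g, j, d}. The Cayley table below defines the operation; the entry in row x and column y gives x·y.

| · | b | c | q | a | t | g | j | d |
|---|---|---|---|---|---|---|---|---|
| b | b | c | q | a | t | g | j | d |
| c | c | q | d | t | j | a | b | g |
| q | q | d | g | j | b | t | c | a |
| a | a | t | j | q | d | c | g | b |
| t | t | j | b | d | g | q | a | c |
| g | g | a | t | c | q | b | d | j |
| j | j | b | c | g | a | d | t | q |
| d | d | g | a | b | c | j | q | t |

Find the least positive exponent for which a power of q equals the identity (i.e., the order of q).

4

The identity element is b (its row matches the header).
q^1 = q
q^2 = q·q = g
q^3 = g·q = t
q^4 = t·q = b
The first power of q equal to the identity is q^4, so ord(q) = 4.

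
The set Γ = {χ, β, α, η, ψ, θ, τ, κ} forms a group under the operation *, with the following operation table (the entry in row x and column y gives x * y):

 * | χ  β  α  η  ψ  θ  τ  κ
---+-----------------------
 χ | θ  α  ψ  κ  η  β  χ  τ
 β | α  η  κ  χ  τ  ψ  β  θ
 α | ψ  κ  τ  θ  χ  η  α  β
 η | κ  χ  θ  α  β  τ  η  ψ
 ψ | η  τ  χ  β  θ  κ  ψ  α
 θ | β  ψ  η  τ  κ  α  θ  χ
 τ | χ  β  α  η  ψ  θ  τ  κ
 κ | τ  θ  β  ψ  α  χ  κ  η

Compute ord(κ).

8

The identity element is τ (its row matches the header).
κ^1 = κ
κ^2 = κ * κ = η
κ^3 = η * κ = ψ
κ^4 = ψ * κ = α
κ^5 = α * κ = β
κ^6 = β * κ = θ
κ^7 = θ * κ = χ
κ^8 = χ * κ = τ
The first power of κ equal to the identity is κ^8, so ord(κ) = 8.
(Structurally, Γ here is isomorphic to the cyclic group Z_8.)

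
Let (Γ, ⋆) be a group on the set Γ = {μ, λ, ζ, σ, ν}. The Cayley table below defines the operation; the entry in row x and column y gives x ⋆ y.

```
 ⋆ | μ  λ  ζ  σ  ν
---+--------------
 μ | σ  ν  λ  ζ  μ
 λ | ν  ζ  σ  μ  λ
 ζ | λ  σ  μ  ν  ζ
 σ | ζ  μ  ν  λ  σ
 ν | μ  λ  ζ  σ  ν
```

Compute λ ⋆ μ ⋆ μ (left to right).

λ ⋆ μ = ν
ν ⋆ μ = μ

μ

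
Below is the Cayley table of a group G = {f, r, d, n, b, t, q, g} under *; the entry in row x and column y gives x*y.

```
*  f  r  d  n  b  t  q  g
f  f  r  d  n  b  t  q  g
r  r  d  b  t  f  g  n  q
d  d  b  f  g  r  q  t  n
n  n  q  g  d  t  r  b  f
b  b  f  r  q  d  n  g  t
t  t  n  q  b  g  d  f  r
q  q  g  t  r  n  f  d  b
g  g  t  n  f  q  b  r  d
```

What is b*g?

t

Read row b, column g: b*g = t.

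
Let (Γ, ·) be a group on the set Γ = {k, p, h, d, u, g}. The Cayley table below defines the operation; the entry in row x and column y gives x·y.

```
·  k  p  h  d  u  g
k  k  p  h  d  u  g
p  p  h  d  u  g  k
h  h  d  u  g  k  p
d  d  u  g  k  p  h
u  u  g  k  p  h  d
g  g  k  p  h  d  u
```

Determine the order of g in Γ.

The identity element is k (its row matches the header).
g^1 = g
g^2 = g·g = u
g^3 = u·g = d
g^4 = d·g = h
g^5 = h·g = p
g^6 = p·g = k
The first power of g equal to the identity is g^6, so ord(g) = 6.

6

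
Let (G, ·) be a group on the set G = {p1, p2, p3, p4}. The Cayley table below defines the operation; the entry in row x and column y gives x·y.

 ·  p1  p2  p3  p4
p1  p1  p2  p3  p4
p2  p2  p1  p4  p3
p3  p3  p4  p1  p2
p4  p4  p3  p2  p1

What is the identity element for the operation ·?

p1

The identity e satisfies e·x = x for all x, so its row in the table reproduces the column headers.
Row p1 reads: p1, p2, p3, p4 — exactly the header order. So p1 is the identity.
(Structurally, G here is isomorphic to the Klein four-group V_4.)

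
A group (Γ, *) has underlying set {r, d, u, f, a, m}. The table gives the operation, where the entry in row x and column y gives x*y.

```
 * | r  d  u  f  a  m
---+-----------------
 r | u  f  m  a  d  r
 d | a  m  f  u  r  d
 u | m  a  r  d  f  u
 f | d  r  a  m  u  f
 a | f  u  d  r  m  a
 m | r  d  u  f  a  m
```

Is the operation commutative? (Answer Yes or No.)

No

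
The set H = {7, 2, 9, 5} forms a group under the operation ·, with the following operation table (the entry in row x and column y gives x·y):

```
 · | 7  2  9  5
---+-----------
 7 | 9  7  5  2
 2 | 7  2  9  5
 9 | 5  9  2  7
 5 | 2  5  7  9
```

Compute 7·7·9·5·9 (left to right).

7·7 = 9
9·9 = 2
2·5 = 5
5·9 = 7

7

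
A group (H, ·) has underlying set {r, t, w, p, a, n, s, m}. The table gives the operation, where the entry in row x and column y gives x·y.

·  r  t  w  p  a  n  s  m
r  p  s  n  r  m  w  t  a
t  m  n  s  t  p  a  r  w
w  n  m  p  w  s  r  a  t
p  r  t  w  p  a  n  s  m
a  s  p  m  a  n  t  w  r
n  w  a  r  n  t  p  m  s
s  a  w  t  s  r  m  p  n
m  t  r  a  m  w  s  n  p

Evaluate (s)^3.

s^1 = s
s^2 = s·s = p
s^3 = p·s = s
(Structurally, H here is isomorphic to the dihedral group D_4.)

s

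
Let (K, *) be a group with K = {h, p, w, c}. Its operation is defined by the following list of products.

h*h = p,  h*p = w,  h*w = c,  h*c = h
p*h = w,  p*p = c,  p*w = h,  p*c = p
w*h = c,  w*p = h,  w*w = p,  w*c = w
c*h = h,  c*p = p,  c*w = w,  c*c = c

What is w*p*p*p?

h

w*p = h
h*p = w
w*p = h
(Structurally, K here is isomorphic to the cyclic group Z_4.)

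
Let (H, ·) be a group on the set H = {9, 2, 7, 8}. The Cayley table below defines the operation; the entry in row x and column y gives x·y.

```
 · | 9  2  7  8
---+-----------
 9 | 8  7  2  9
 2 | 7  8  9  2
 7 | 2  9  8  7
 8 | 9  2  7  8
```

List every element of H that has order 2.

{2, 7, 9}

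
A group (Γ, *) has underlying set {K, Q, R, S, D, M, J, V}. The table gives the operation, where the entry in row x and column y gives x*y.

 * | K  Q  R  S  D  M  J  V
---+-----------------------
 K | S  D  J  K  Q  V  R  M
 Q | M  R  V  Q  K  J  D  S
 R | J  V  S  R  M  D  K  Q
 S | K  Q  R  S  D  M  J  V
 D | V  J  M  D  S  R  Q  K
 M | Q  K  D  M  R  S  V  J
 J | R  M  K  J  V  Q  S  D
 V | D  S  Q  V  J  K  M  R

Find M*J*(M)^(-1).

K

The identity is S. In row M, the entry S sits in column M, so M^(-1) = M.
M*J = V
V*M = K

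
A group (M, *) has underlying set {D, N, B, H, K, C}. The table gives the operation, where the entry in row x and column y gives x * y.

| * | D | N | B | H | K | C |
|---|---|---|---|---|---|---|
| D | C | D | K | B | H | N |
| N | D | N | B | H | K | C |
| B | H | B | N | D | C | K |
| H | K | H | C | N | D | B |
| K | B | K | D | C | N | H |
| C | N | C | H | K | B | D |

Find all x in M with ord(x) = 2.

{B, H, K}

Identity is N. Compute the order of each non-identity element by repeated multiplication:
  D: D → C → N  (order 3)
  B: B → N  (order 2)
  H: H → N  (order 2)
  K: K → N  (order 2)
  C: C → D → N  (order 3)
Elements of order 2: {B, H, K}.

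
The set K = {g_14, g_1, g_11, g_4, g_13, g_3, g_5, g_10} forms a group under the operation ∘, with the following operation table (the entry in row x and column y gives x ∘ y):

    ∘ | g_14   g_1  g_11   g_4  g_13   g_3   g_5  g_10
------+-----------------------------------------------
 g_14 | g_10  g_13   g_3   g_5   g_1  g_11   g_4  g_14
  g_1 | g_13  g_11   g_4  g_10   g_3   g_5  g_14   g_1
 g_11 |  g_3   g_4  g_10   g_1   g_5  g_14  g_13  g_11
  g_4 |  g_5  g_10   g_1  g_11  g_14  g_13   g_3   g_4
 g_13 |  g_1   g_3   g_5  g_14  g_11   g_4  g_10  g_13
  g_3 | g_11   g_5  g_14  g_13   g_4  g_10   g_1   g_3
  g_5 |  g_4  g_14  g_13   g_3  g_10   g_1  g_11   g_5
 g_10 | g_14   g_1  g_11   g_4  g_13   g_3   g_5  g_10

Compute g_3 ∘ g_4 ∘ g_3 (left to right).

g_4

g_3 ∘ g_4 = g_13
g_13 ∘ g_3 = g_4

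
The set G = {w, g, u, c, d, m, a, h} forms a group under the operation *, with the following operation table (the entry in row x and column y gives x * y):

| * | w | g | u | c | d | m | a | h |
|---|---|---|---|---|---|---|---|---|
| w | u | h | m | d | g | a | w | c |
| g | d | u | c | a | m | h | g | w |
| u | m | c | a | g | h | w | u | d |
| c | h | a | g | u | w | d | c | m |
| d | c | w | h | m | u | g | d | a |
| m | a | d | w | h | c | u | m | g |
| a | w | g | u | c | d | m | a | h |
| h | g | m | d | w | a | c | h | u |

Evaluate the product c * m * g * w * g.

c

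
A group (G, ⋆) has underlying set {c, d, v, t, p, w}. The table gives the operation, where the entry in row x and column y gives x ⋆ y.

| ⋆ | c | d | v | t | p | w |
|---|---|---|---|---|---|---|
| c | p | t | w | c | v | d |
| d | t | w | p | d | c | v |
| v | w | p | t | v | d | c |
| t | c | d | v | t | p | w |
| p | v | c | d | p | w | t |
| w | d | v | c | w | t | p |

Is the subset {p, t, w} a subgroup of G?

{p, t, w} contains the identity t.
Checking products: every product of two elements of {p, t, w} (read from the table) lies in {p, t, w}, so the set is closed.
In a finite group, a nonempty closed subset is a subgroup. So {p, t, w} ≤ G.
(Structurally, G here is isomorphic to the cyclic group Z_6.)

Yes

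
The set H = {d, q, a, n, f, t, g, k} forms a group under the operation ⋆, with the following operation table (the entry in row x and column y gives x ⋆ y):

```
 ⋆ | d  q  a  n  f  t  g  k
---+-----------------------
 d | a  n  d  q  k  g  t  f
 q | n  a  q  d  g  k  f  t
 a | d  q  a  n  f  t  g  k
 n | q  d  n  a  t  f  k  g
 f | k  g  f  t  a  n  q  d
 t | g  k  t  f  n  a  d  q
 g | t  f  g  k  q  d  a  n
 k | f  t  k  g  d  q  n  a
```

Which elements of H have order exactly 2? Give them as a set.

Identity is a. Compute the order of each non-identity element by repeated multiplication:
  d: d → a  (order 2)
  q: q → a  (order 2)
  n: n → a  (order 2)
  f: f → a  (order 2)
  t: t → a  (order 2)
  g: g → a  (order 2)
  k: k → a  (order 2)
Elements of order 2: {d, f, g, k, n, q, t}.

{d, f, g, k, n, q, t}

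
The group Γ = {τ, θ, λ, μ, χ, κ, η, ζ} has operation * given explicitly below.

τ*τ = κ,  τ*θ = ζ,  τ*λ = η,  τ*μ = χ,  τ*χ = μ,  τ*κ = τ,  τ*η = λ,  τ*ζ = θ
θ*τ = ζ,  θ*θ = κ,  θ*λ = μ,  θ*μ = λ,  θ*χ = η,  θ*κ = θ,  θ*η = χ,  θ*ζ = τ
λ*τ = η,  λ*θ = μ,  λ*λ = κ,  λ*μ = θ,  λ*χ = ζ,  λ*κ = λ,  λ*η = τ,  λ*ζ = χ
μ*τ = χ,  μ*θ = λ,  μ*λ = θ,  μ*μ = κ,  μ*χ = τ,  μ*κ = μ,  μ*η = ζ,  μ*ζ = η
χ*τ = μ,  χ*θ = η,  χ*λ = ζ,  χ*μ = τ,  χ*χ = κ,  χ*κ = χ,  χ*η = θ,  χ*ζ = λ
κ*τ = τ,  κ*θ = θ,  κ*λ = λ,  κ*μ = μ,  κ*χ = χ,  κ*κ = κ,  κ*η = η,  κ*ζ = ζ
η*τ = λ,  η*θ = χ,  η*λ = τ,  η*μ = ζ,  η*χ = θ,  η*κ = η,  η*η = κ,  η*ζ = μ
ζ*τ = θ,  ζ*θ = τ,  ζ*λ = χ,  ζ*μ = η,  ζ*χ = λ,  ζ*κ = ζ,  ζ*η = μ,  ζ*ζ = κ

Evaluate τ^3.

τ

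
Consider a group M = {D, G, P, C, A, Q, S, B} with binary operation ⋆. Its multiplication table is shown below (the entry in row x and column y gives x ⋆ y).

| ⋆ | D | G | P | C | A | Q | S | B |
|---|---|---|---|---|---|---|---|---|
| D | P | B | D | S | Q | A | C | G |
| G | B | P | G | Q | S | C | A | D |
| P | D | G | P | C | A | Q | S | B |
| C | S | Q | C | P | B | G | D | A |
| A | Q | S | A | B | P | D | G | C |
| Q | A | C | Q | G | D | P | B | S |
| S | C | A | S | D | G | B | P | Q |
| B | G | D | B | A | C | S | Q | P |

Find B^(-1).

B

First locate the identity: row P matches the header, so P is the identity.
Scan row B for P: B ⋆ B = P. Hence B^(-1) = B.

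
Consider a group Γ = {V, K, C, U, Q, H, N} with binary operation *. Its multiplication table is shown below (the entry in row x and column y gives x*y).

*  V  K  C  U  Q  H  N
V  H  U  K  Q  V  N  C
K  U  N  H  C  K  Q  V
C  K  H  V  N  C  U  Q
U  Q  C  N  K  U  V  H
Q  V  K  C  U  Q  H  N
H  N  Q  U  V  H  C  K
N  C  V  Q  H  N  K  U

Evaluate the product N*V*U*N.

U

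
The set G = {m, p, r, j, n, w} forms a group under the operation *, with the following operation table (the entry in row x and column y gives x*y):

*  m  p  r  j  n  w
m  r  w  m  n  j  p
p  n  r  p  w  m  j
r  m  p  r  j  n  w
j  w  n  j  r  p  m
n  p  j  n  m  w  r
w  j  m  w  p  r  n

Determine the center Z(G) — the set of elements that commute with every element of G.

{r}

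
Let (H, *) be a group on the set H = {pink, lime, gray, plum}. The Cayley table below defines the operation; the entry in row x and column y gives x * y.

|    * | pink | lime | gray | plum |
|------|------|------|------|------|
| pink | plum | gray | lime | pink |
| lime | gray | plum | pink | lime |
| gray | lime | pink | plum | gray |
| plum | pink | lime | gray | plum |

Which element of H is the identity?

The identity e satisfies e * x = x for all x, so its row in the table reproduces the column headers.
Row plum reads: pink, lime, gray, plum — exactly the header order. So plum is the identity.

plum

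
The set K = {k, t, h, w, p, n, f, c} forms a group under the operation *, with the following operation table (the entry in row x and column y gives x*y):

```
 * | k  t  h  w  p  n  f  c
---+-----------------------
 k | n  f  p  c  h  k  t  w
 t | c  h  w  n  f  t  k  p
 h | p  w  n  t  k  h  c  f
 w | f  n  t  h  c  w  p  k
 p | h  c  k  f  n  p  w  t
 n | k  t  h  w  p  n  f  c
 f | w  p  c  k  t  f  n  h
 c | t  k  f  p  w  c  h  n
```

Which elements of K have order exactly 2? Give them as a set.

Identity is n. Compute the order of each non-identity element by repeated multiplication:
  k: k → n  (order 2)
  t: t → h → w → n  (order 4)
  h: h → n  (order 2)
  w: w → h → t → n  (order 4)
  p: p → n  (order 2)
  f: f → n  (order 2)
  c: c → n  (order 2)
Elements of order 2: {c, f, h, k, p}.

{c, f, h, k, p}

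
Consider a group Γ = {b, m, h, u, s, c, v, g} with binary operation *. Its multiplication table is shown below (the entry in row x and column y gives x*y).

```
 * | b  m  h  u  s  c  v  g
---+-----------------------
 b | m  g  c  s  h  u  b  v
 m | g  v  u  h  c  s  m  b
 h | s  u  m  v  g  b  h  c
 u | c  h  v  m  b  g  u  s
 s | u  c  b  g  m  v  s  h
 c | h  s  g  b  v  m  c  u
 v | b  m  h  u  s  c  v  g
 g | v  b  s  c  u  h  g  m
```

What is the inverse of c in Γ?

First locate the identity: row v matches the header, so v is the identity.
Scan row c for v: c*s = v. Hence c^(-1) = s.

s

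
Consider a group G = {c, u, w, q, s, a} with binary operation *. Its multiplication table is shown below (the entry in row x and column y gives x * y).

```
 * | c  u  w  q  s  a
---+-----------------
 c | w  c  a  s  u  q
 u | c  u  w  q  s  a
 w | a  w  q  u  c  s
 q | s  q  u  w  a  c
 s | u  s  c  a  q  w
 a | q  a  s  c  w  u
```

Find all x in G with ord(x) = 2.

{a}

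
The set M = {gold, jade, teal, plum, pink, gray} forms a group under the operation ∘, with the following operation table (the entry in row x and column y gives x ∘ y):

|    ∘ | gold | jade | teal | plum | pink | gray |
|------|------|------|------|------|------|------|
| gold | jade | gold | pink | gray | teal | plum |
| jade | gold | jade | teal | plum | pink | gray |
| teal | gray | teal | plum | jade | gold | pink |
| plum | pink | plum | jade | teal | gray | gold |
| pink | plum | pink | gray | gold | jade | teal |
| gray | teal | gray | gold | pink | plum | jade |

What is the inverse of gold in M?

First locate the identity: row jade matches the header, so jade is the identity.
Scan row gold for jade: gold ∘ gold = jade. Hence gold^(-1) = gold.
(Structurally, M here is isomorphic to the symmetric group S_3.)

gold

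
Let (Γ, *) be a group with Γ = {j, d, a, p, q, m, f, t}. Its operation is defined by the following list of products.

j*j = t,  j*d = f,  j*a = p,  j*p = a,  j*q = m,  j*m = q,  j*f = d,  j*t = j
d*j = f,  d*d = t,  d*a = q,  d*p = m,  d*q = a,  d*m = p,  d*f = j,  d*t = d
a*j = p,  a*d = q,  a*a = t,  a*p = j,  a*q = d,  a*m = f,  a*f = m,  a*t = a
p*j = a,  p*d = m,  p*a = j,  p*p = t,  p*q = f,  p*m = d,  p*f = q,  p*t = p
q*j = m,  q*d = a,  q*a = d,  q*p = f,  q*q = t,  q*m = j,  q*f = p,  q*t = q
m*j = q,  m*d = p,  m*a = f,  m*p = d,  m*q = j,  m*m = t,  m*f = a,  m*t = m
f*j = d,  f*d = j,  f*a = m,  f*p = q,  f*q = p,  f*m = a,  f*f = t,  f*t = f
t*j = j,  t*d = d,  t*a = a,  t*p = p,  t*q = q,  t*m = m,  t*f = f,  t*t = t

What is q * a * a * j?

q * a = d
d * a = q
q * j = m

m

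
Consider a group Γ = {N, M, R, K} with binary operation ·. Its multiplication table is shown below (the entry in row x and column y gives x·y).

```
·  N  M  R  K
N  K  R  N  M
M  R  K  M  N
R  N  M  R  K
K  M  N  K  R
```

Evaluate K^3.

K

K^1 = K
K^2 = K·K = R
K^3 = R·K = K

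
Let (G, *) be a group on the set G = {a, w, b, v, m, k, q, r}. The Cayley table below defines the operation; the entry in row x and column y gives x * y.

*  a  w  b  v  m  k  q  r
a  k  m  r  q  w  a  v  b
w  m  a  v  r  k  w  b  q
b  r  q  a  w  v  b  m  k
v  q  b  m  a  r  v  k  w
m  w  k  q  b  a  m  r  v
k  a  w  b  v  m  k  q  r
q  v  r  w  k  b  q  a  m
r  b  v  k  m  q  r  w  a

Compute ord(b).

The identity element is k (its row matches the header).
b^1 = b
b^2 = b * b = a
b^3 = a * b = r
b^4 = r * b = k
The first power of b equal to the identity is b^4, so ord(b) = 4.
(Structurally, G here is isomorphic to the quaternion group Q_8.)

4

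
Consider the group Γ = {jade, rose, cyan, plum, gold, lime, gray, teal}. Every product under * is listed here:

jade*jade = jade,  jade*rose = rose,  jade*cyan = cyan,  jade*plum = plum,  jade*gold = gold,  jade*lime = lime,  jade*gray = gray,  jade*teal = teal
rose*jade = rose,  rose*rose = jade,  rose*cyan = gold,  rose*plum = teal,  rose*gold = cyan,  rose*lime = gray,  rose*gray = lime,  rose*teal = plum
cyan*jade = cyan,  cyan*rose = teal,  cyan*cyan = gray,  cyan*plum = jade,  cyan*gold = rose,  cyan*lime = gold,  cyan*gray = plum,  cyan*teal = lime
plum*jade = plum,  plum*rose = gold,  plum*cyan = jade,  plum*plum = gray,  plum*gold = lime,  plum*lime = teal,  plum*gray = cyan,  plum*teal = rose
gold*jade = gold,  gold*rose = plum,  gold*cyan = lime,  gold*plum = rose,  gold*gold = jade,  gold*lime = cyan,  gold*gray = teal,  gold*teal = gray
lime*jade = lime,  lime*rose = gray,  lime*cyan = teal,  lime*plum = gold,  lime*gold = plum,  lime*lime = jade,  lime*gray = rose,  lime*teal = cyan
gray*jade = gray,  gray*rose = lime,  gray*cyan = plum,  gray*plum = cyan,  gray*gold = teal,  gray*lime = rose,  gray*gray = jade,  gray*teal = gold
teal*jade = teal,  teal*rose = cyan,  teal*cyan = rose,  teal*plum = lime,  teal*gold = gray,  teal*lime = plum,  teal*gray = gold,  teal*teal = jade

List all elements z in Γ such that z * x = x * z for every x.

{gray, jade}

An element z is central iff its row equals its column in the table.
For gold: gold * cyan = lime ≠ rose = cyan * gold, so gold ∉ Z.
Checking each element this way leaves Z(Γ) = {gray, jade}.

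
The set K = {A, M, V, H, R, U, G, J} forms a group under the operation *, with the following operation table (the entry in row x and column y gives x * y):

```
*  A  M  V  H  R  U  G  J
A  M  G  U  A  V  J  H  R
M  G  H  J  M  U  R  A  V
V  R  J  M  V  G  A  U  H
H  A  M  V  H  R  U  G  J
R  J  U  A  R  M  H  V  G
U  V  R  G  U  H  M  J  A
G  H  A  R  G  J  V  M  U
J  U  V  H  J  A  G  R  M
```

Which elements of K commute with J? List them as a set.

Compare row J with column J entry by entry.
M * J = V = J * M, so M commutes with J.
U * J = A but J * U = G, so U does not.
Collecting the elements that commute with J: C(J) = {H, J, M, V}.

{H, J, M, V}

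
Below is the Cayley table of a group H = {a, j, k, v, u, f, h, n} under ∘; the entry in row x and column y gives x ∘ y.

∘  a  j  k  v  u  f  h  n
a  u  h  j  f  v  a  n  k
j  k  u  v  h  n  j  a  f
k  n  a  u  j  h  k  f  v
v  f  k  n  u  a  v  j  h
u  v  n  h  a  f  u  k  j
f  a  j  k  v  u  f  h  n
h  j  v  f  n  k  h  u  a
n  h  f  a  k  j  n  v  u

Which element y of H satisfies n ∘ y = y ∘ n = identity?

j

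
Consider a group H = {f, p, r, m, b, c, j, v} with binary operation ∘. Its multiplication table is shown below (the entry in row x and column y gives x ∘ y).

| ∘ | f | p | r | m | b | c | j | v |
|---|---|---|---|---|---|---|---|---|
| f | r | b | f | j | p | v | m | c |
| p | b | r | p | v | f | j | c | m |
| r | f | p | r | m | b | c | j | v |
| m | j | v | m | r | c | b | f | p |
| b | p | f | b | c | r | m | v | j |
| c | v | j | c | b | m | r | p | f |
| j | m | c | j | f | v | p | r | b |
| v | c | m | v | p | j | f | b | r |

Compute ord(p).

2

The identity element is r (its row matches the header).
p^1 = p
p^2 = p ∘ p = r
The first power of p equal to the identity is p^2, so ord(p) = 2.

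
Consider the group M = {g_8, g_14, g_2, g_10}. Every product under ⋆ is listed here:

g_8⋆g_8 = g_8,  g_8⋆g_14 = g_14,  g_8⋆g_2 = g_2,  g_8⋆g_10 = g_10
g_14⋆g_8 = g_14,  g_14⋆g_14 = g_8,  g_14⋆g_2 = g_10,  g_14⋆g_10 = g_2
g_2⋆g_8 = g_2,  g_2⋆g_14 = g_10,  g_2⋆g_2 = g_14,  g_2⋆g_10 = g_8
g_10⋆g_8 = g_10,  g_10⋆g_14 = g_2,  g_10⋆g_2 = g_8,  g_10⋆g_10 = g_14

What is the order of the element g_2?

4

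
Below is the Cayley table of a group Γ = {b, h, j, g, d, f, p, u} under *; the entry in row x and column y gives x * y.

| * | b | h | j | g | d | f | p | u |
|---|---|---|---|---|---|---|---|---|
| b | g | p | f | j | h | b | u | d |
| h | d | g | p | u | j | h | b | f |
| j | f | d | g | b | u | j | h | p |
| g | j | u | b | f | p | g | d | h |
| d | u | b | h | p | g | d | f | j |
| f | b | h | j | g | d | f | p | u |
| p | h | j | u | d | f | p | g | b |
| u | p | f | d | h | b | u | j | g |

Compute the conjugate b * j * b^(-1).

The identity is f. In row b, the entry f sits in column j, so b^(-1) = j.
b * j = f
f * j = j

j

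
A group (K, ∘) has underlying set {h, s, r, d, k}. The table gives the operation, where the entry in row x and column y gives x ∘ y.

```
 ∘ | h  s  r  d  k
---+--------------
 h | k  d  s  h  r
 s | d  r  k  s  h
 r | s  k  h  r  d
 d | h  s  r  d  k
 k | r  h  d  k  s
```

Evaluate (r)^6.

r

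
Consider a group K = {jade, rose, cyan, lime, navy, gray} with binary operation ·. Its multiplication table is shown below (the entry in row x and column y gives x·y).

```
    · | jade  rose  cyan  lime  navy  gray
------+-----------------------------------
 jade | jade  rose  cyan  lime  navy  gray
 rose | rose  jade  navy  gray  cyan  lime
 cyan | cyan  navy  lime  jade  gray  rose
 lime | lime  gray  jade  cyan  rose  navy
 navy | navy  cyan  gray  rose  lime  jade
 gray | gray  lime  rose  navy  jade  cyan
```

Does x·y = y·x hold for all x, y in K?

Check whether the table is symmetric across its main diagonal.
Every entry (row x, col y) equals the entry (row y, col x), so K is abelian.

Yes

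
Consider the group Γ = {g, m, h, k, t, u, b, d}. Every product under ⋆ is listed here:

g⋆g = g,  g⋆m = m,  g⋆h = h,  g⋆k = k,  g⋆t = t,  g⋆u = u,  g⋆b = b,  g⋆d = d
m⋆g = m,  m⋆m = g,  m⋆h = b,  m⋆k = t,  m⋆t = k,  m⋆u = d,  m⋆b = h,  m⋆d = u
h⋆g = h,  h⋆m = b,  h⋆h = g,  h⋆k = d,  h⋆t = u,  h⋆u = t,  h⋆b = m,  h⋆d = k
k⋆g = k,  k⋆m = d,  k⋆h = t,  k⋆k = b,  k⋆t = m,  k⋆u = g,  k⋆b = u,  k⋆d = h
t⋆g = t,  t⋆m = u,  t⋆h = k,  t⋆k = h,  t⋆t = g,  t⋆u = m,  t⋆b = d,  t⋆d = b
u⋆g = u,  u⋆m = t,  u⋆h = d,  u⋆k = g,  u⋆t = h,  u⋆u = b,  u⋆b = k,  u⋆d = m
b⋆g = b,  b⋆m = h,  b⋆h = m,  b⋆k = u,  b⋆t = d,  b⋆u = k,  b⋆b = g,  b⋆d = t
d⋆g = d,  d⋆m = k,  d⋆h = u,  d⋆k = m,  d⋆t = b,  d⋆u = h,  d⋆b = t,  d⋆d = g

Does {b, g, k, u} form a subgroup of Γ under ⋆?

{b, g, k, u} contains the identity g.
Checking products: every product of two elements of {b, g, k, u} (read from the table) lies in {b, g, k, u}, so the set is closed.
In a finite group, a nonempty closed subset is a subgroup. So {b, g, k, u} ≤ Γ.
(Structurally, Γ here is isomorphic to the dihedral group D_4.)

Yes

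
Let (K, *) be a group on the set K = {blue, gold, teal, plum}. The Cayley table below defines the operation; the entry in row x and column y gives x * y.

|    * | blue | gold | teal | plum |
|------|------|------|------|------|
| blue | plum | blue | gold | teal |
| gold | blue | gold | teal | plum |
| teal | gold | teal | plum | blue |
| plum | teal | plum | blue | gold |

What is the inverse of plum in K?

First locate the identity: row gold matches the header, so gold is the identity.
Scan row plum for gold: plum * plum = gold. Hence plum^(-1) = plum.

plum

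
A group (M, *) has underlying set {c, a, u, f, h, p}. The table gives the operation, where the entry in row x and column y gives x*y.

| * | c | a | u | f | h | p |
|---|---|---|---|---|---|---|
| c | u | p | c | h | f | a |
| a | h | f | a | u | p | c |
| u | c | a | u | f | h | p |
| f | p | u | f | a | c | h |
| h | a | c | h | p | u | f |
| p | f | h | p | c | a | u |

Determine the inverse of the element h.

First locate the identity: row u matches the header, so u is the identity.
Scan row h for u: h*h = u. Hence h^(-1) = h.

h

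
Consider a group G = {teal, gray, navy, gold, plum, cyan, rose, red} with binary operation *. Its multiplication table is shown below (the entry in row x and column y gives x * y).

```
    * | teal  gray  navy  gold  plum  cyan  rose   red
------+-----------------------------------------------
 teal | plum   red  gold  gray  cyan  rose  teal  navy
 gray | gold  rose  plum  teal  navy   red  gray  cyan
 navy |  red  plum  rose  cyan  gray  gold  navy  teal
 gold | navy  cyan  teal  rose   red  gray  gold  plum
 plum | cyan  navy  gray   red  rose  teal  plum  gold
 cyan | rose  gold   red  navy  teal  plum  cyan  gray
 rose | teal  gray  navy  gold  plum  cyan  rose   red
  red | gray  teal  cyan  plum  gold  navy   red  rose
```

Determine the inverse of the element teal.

First locate the identity: row rose matches the header, so rose is the identity.
Scan row teal for rose: teal * cyan = rose. Hence teal^(-1) = cyan.

cyan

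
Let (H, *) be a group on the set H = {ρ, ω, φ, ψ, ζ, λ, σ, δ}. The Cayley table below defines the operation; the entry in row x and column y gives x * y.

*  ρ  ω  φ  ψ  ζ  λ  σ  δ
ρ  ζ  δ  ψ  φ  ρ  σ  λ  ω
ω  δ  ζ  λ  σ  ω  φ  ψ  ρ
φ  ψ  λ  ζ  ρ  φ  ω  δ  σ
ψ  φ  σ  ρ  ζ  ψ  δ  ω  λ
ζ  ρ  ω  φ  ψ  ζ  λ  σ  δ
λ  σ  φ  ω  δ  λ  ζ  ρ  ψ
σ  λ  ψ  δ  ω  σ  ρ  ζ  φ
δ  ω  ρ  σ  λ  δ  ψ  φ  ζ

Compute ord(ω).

The identity element is ζ (its row matches the header).
ω^1 = ω
ω^2 = ω * ω = ζ
The first power of ω equal to the identity is ω^2, so ord(ω) = 2.

2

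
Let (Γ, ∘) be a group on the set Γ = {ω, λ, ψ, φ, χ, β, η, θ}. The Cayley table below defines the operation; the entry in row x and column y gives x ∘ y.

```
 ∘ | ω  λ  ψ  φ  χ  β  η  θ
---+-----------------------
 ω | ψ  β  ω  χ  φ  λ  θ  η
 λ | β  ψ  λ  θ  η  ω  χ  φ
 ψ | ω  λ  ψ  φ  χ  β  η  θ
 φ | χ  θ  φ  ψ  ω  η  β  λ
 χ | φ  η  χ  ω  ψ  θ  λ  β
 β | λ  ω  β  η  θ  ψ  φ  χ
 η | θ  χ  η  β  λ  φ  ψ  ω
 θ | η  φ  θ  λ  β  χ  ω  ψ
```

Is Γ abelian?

Check whether the table is symmetric across its main diagonal.
Every entry (row x, col y) equals the entry (row y, col x), so Γ is abelian.

Yes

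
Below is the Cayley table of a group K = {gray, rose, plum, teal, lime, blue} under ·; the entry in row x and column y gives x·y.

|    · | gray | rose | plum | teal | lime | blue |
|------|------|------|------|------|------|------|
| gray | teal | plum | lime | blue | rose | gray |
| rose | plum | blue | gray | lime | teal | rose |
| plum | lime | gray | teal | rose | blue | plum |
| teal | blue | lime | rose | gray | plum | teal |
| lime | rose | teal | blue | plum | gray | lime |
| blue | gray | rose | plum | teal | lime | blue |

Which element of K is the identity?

The identity e satisfies e·x = x for all x, so its row in the table reproduces the column headers.
Row blue reads: gray, rose, plum, teal, lime, blue — exactly the header order. So blue is the identity.

blue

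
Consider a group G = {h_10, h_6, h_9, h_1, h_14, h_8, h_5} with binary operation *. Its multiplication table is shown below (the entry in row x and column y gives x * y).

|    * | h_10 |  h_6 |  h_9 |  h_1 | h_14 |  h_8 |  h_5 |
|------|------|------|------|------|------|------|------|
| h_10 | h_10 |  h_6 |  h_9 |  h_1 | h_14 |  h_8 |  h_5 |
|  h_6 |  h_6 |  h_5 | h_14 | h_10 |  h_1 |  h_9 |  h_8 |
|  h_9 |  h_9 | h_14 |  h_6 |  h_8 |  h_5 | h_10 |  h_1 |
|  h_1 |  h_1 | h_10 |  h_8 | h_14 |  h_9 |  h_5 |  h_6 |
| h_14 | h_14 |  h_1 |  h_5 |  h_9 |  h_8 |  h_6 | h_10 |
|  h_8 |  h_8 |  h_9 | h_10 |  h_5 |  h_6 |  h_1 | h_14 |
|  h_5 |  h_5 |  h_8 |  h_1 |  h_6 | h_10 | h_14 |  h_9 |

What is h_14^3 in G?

h_14^1 = h_14
h_14^2 = h_14 * h_14 = h_8
h_14^3 = h_8 * h_14 = h_6
(Structurally, G here is isomorphic to the cyclic group Z_7.)

h_6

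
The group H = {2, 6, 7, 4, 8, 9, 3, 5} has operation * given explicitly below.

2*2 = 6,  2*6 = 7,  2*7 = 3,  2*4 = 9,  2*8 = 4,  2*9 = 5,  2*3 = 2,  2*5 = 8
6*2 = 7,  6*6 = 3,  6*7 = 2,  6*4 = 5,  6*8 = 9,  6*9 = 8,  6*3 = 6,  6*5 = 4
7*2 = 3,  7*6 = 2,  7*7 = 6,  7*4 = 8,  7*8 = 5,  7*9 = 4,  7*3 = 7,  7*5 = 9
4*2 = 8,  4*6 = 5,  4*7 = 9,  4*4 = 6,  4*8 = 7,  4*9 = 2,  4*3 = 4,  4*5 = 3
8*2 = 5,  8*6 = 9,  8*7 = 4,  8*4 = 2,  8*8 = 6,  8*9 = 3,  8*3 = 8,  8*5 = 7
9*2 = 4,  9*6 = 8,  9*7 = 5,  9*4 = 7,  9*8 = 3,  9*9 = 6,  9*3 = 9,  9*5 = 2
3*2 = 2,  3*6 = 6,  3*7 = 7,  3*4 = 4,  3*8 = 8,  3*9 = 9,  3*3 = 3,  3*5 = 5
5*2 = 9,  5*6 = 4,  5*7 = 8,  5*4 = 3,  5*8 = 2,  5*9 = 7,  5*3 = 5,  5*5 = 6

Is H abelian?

No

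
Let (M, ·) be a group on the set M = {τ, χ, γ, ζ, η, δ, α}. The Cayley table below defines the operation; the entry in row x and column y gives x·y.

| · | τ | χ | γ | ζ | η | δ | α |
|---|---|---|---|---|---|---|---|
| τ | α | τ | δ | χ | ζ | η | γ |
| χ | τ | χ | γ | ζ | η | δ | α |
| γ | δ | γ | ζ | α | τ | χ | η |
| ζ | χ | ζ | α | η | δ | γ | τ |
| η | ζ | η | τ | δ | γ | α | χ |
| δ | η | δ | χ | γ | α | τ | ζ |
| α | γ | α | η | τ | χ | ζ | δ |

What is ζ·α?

τ

Read row ζ, column α: ζ·α = τ.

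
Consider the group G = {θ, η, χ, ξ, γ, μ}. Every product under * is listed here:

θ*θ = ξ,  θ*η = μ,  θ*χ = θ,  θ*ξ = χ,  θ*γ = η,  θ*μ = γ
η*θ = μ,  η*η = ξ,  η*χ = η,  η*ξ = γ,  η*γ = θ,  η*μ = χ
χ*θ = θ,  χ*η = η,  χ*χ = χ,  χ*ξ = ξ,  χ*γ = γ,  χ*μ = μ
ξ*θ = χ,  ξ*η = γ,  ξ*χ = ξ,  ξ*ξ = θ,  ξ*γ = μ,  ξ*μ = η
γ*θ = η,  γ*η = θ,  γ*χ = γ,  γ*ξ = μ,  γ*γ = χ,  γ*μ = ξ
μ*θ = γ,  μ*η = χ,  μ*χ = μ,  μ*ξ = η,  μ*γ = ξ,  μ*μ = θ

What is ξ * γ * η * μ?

μ

ξ * γ = μ
μ * η = χ
χ * μ = μ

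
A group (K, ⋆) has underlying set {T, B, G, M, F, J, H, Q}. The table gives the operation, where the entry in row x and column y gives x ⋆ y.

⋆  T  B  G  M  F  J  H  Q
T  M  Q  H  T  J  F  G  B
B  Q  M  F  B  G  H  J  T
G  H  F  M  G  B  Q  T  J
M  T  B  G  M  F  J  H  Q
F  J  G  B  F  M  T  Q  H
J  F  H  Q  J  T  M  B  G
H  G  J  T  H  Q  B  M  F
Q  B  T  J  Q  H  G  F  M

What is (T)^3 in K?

T

T^1 = T
T^2 = T ⋆ T = M
T^3 = M ⋆ T = T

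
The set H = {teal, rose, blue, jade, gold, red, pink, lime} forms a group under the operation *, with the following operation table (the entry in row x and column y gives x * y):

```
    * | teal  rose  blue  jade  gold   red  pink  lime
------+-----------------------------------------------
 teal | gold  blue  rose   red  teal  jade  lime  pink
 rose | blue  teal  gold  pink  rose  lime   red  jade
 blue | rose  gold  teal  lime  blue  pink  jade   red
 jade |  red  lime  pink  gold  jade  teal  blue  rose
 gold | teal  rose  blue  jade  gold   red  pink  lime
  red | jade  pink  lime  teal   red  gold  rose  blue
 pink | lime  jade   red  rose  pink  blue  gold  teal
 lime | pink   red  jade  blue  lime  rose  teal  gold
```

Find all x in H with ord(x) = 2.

{jade, lime, pink, red, teal}

Identity is gold. Compute the order of each non-identity element by repeated multiplication:
  teal: teal → gold  (order 2)
  rose: rose → teal → blue → gold  (order 4)
  blue: blue → teal → rose → gold  (order 4)
  jade: jade → gold  (order 2)
  red: red → gold  (order 2)
  pink: pink → gold  (order 2)
  lime: lime → gold  (order 2)
Elements of order 2: {jade, lime, pink, red, teal}.
(Structurally, H here is isomorphic to the dihedral group D_4.)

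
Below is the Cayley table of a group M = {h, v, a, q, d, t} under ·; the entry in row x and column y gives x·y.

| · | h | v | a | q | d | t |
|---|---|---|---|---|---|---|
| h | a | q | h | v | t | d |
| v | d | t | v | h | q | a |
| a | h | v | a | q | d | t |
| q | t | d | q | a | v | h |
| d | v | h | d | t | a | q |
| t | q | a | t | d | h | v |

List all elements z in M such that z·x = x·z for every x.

{a}

An element z is central iff its row equals its column in the table.
For t: t·d = h ≠ q = d·t, so t ∉ Z.
Checking each element this way leaves Z(M) = {a}.
(Structurally, M here is isomorphic to the symmetric group S_3.)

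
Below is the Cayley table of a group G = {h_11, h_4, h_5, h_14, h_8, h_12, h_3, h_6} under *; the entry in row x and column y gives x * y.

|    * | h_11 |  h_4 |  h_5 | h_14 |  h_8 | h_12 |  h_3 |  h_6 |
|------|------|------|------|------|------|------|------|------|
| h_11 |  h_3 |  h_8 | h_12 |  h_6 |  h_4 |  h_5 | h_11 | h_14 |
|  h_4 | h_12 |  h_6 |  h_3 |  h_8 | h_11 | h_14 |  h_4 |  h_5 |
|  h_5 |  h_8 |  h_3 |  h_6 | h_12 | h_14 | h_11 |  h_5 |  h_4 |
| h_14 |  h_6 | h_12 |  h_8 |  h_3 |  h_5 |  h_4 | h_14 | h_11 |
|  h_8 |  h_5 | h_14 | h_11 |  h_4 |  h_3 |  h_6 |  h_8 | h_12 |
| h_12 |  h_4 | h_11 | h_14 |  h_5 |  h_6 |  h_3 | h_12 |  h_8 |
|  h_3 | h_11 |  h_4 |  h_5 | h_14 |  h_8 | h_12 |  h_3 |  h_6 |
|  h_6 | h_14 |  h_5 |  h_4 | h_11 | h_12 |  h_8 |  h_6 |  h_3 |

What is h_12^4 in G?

h_12^1 = h_12
h_12^2 = h_12 * h_12 = h_3
h_12^3 = h_3 * h_12 = h_12
h_12^4 = h_12 * h_12 = h_3

h_3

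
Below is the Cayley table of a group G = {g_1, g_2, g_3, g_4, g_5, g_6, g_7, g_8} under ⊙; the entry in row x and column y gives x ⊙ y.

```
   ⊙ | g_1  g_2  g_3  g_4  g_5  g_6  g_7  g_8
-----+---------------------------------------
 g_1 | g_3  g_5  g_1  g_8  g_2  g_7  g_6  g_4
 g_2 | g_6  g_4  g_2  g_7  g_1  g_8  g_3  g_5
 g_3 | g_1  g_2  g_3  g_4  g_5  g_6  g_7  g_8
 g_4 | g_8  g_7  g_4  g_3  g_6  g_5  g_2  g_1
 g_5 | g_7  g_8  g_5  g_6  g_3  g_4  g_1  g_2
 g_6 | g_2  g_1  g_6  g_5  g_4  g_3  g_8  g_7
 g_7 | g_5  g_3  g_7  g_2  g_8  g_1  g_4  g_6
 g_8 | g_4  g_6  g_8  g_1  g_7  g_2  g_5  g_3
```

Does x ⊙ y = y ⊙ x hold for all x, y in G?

g_2 ⊙ g_5 = g_1 but g_5 ⊙ g_2 = g_8.
Since g_2 and g_5 do not commute, G is not abelian.

No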